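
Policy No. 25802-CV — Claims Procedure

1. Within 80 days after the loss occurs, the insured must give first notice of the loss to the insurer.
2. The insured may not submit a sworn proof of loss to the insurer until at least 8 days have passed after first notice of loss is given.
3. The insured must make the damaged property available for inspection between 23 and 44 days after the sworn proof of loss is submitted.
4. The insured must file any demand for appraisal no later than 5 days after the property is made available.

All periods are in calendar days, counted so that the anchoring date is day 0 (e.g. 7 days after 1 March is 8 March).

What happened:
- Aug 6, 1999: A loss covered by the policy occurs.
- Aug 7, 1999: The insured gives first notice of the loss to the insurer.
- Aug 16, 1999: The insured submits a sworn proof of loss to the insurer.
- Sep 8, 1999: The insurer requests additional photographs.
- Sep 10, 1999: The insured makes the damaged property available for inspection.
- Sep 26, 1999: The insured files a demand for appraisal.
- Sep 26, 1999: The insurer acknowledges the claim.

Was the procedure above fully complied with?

Step 1: 80 days after Aug 6, 1999 (when the loss occurs) is Oct 25, 1999; Aug 7, 1999 is within that limit.
Step 2: the earliest permitted date is 8 days after Aug 7, 1999 (when first notice of loss is given), i.e. Aug 15, 1999; done Aug 16, 1999, after the minimum wait.
Step 3: the window is 23–44 days after Aug 16, 1999 (when the sworn proof of loss is submitted), so Sep 8, 1999 through Sep 29, 1999; done Sep 10, 1999 — within the window.
Step 4: 5 days after Sep 10, 1999 (when the property is made available) is Sep 15, 1999; not done until Sep 26, 1999, 11 days after the deadline.
No need to go further; step 4 was not satisfied.

No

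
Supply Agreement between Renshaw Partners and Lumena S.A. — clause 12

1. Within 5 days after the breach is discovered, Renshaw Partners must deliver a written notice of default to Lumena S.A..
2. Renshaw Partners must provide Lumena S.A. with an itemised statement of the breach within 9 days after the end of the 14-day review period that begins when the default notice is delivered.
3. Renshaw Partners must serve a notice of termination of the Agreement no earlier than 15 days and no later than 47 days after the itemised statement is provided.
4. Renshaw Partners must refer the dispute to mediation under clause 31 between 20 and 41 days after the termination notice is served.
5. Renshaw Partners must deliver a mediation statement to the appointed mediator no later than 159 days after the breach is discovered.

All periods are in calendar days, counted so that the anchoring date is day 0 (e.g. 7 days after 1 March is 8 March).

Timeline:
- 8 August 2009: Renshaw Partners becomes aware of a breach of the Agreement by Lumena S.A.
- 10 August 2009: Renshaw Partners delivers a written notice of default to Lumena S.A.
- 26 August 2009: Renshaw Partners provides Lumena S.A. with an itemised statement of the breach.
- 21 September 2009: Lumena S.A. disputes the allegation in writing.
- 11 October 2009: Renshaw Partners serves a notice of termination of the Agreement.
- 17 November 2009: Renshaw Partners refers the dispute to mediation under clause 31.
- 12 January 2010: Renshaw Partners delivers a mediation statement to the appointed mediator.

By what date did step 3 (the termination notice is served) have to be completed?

Step 3 runs from 26 August 2009, when the itemised statement is provided. The window is 15–47 days after 26 August 2009; it closes on 12 October 2009.

12 October 2009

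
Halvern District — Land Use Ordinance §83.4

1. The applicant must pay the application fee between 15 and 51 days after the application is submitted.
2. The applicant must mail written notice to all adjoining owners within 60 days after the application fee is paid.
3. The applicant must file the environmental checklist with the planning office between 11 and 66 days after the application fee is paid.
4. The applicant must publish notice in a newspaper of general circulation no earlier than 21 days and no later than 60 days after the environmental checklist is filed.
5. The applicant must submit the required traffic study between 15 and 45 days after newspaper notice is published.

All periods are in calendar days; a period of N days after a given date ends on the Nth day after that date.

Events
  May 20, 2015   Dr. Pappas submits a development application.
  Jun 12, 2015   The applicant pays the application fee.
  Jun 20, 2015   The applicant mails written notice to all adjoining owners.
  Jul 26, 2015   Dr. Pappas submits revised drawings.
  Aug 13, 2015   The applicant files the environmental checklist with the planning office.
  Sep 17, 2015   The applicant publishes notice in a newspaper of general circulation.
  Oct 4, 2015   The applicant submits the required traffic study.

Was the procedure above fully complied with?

Step 1: the window is 15–51 days after May 20, 2015 (when the application is submitted), so Jun 4, 2015 through Jul 10, 2015; Jun 12, 2015 falls inside that range.
Step 2: 60 days after Jun 12, 2015 (when the application fee is paid) is Aug 11, 2015; Jun 20, 2015 is within that limit.
Step 3: the window is 11–66 days after Jun 12, 2015 (when the application fee is paid), so Jun 23, 2015 through Aug 17, 2015; done Aug 13, 2015, which is between those dates.
Step 4: the window is 21–60 days after Aug 13, 2015 (when the environmental checklist is filed), so Sep 3, 2015 through Oct 12, 2015; done Sep 17, 2015 — within the window.
Step 5: the window is 15–45 days after Sep 17, 2015 (when newspaper notice is published), so Oct 2, 2015 through Nov 1, 2015; Oct 4, 2015 falls inside that range.

Yes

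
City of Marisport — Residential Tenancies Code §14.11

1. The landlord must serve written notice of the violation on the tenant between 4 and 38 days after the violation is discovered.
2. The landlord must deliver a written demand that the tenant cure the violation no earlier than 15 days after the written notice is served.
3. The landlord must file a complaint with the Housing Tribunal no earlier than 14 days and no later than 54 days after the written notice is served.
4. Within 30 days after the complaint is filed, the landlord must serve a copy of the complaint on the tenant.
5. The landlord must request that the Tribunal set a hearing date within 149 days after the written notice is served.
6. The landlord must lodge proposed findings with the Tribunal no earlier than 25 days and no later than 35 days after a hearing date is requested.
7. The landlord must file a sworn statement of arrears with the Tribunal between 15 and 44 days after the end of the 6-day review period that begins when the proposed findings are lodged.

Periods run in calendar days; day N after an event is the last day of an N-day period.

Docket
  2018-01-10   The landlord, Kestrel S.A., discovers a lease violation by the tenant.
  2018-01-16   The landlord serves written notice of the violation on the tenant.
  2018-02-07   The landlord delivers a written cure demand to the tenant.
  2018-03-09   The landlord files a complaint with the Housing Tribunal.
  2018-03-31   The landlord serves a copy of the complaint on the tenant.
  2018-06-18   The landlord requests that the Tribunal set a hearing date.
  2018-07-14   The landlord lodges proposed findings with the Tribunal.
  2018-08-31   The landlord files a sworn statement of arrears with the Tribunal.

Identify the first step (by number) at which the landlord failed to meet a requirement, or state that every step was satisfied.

Step 1 — 4 and 38 days from 2018-01-10 (when the violation is discovered) are 2018-01-14 and 2018-02-17 respectively; 2018-01-16 falls inside that range.
Step 2 — must wait 15 days from 2018-01-16 (when the written notice is served), so not before 2018-01-31; done 2018-02-07, after the minimum wait.
Step 3 — 14 and 54 days from 2018-01-16 (when the written notice is served) are 2018-01-30 and 2018-03-11 respectively; done 2018-03-09, which is between those dates.
Step 4 — counting 30 days from 2018-03-09 (when the complaint is filed) gives a deadline of 2018-04-08; completed 2018-03-31, before the deadline.
Step 5 — counting 149 days from 2018-01-16 (when the written notice is served) gives a deadline of 2018-06-14; not done until 2018-06-18, 4 days after the deadline.

Step 5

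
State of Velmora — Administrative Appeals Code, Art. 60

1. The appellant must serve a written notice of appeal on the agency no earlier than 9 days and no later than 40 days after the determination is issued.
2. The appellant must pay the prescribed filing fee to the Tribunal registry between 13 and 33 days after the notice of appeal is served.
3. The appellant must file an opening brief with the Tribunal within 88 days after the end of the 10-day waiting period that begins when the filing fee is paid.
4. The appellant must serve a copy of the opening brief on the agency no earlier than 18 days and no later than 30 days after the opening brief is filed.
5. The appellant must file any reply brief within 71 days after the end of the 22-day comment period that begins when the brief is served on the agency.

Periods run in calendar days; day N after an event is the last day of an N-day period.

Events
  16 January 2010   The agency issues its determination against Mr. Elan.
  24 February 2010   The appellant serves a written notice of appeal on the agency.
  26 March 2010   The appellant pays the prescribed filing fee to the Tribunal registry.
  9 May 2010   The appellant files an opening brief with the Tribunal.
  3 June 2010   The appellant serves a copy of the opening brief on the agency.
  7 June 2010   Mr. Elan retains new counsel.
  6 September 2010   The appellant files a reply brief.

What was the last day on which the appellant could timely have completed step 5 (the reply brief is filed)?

The brief is served on the agency on 3 June 2010; the 22-day comment period therefore ends 25 June 2010, and step 5 runs from that date. 71 days after 25 June 2010 is 4 September 2010.

4 September 2010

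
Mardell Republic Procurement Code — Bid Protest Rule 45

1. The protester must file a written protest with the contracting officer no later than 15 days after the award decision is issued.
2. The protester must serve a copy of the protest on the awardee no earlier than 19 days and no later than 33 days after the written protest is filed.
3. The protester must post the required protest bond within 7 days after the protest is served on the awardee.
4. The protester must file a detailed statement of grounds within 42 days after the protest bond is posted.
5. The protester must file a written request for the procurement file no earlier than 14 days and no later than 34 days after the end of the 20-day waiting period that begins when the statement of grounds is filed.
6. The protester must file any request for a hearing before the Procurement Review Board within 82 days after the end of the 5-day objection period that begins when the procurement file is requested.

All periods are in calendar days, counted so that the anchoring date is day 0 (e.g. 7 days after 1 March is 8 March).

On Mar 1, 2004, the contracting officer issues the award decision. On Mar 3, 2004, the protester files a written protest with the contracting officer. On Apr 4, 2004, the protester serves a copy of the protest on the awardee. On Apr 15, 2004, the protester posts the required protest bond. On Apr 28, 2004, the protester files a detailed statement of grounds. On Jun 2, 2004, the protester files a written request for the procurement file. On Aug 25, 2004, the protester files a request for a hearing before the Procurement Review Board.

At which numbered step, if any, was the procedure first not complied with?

Step 1 — counting 15 days from Mar 1, 2004 (when the award decision is issued) gives a deadline of Mar 16, 2004; completed Mar 3, 2004, before the deadline.
Step 2 — 19 and 33 days from Mar 3, 2004 (when the written protest is filed) are Mar 22, 2004 and Apr 5, 2004 respectively; done Apr 4, 2004, which is between those dates.
Step 3 — counting 7 days from Apr 4, 2004 (when the protest is served on the awardee) gives a deadline of Apr 11, 2004; not done until Apr 15, 2004, 4 days after the deadline.

Step 3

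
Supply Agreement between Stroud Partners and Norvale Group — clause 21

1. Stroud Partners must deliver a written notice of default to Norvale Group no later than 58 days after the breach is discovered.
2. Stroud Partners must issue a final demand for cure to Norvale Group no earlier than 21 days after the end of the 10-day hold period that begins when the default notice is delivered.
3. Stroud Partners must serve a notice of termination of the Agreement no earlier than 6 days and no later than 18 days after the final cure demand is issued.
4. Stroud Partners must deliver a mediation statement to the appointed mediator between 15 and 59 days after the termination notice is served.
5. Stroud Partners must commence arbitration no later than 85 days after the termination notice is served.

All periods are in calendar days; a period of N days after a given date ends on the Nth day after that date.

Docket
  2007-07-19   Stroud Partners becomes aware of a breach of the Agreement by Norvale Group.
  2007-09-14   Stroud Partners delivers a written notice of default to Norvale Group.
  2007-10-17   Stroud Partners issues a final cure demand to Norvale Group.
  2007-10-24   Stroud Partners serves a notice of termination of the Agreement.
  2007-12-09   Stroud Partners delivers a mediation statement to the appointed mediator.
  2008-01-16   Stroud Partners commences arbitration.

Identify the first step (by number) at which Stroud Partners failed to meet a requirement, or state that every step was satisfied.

None — every step was satisfied

Step 1: 58 days after 2007-07-19 (when the breach is discovered) is 2007-09-15; done 2007-09-14 — timely.
Step 2: the earliest permitted date is 21 days after 2007-09-24 (end of the 10-day hold period, which began when the default notice is delivered on 2007-09-14), i.e. 2007-10-15; done 2007-10-17, after the minimum wait.
Step 3: the window is 6–18 days after 2007-10-17 (when the final cure demand is issued), so 2007-10-23 through 2007-11-04; done 2007-10-24, which is between those dates.
Step 4: the window is 15–59 days after 2007-10-24 (when the termination notice is served), so 2007-11-08 through 2007-12-22; done 2007-12-09, which is between those dates.
Step 5: 85 days after 2007-10-24 (when the termination notice is served) is 2008-01-17; completed 2008-01-16, before the deadline.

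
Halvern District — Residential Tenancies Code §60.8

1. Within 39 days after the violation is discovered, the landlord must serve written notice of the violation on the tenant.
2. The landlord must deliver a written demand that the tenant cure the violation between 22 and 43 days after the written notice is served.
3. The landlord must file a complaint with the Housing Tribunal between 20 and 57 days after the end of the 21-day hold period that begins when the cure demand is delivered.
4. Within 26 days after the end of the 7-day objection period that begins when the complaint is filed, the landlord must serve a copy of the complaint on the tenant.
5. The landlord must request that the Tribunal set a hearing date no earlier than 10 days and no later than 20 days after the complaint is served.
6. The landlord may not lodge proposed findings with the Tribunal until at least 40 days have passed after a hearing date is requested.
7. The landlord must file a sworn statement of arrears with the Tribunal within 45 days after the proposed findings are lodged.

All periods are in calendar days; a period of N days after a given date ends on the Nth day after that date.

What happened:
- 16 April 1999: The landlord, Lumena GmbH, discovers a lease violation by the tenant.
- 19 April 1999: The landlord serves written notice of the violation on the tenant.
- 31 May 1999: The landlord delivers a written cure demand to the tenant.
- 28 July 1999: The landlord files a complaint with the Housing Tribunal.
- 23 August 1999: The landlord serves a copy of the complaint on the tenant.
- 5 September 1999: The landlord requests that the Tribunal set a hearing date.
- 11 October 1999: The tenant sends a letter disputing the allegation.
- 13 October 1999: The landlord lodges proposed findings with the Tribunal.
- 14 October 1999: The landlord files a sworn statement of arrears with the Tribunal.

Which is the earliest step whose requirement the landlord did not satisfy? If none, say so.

Step 6

Step 1 — counting 39 days from 16 April 1999 (when the violation is discovered) gives a deadline of 25 May 1999; 19 April 1999 is within that limit.
Step 2 — 22 and 43 days from 19 April 1999 (when the written notice is served) are 11 May 1999 and 1 June 1999 respectively; done 31 May 1999, which is between those dates.
Step 3 — 20 and 57 days from 21 June 1999 (end of the 21-day hold period, which began when the cure demand is delivered on 31 May 1999) are 11 July 1999 and 17 August 1999 respectively; done 28 July 1999, which is between those dates.
Step 4 — counting 26 days from 4 August 1999 (end of the 7-day objection period, which began when the complaint is filed on 28 July 1999) gives a deadline of 30 August 1999; completed 23 August 1999, before the deadline.
Step 5 — 10 and 20 days from 23 August 1999 (when the complaint is served) are 2 September 1999 and 12 September 1999 respectively; done 5 September 1999 — within the window.
Step 6 — must wait 40 days from 5 September 1999 (when a hearing date is requested), so not before 15 October 1999; done 13 October 1999 — 2 days too early.
No need to go further; step 6 was not satisfied.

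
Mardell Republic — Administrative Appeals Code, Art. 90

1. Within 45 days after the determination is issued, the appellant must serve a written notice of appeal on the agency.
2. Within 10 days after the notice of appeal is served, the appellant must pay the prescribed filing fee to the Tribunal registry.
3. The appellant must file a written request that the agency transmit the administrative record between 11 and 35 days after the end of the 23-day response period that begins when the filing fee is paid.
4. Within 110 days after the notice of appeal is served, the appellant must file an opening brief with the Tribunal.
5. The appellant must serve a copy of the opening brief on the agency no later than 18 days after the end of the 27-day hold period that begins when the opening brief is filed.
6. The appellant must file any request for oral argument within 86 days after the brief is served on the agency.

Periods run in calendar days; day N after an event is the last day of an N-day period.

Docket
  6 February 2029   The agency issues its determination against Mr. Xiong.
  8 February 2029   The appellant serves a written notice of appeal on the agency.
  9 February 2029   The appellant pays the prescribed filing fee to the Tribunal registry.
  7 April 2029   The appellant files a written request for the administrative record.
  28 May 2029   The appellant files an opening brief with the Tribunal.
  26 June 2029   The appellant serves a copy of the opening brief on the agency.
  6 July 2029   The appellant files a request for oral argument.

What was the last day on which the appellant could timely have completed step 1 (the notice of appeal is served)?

Step 1 runs from 6 February 2029, when the determination is issued. 45 days after 6 February 2029 is 23 March 2029.

23 March 2029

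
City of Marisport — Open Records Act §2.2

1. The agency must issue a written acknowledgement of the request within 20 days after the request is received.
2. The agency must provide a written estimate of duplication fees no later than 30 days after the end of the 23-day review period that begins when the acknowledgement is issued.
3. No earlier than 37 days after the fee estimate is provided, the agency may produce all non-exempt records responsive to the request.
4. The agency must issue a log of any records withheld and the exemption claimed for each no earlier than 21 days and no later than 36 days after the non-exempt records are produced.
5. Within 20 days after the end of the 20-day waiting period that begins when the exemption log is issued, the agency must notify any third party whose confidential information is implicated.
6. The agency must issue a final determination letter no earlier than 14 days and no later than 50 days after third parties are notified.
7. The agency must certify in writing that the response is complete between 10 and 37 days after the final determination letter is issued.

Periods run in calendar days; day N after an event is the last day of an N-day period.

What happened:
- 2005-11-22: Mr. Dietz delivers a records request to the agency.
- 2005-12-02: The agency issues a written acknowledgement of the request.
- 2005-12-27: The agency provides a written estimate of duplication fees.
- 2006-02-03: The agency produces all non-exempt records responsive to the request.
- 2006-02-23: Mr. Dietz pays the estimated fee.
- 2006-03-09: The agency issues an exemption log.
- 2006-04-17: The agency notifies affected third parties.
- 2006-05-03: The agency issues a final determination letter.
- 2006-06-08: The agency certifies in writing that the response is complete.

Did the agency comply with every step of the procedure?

Yes

Step 1: 20 days after 2005-11-22 (when the request is received) is 2005-12-12; 2005-12-02 is within that limit.
Step 2: 30 days after 2005-12-25 (end of the 23-day review period, which began when the acknowledgement is issued on 2005-12-02) is 2006-01-24; done 2005-12-27 — timely.
Step 3: the earliest permitted date is 37 days after 2005-12-27 (when the fee estimate is provided), i.e. 2006-02-02; done 2006-02-03 — permitted.
Step 4: the window is 21–36 days after 2006-02-03 (when the non-exempt records are produced), so 2006-02-24 through 2006-03-11; done 2006-03-09, which is between those dates.
Step 5: 20 days after 2006-03-29 (end of the 20-day waiting period, which began when the exemption log is issued on 2006-03-09) is 2006-04-18; completed 2006-04-17, before the deadline.
Step 6: the window is 14–50 days after 2006-04-17 (when third parties are notified), so 2006-05-01 through 2006-06-06; 2006-05-03 falls inside that range.
Step 7: the window is 10–37 days after 2006-05-03 (when the final determination letter is issued), so 2006-05-13 through 2006-06-09; 2006-06-08 falls inside that range.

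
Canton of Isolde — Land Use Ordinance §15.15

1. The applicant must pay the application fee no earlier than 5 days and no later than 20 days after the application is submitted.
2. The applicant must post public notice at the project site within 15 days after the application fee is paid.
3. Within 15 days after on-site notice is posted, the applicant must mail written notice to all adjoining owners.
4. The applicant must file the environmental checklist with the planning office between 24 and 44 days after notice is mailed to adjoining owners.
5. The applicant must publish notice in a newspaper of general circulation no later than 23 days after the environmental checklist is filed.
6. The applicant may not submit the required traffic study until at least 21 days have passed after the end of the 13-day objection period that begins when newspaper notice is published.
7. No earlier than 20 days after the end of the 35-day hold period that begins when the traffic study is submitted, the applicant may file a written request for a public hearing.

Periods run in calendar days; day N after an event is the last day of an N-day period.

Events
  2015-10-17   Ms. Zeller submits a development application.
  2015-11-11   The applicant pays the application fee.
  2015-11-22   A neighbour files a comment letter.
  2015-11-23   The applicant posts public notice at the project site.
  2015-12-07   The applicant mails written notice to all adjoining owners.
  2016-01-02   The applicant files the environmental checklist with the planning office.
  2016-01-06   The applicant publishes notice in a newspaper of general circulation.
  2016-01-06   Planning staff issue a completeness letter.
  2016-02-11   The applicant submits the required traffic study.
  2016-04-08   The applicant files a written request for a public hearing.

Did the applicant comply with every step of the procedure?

No

(1) the permitted window runs from 2015-10-17 + 5 = 2015-10-22 to 2015-10-17 + 20 = 2015-11-06; 2015-11-11 is 5 days past the end of the window.
That is the first point of non-compliance.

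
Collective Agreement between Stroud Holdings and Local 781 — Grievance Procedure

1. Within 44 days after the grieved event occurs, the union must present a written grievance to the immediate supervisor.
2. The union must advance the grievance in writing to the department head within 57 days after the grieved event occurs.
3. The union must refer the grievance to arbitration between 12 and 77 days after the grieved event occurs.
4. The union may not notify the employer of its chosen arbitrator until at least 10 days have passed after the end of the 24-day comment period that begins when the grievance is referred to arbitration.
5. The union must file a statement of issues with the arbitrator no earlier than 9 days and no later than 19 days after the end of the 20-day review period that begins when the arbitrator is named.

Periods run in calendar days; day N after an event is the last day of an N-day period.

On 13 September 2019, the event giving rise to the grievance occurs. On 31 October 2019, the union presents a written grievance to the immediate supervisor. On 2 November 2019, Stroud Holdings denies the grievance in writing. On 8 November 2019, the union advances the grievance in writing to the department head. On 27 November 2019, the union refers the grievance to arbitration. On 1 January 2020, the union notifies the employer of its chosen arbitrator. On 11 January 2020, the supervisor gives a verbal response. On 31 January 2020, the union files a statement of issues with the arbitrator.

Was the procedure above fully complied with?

Step 1: 44 days after 13 September 2019 (when the grieved event occurs) is 27 October 2019; done 31 October 2019 — 4 days late.

No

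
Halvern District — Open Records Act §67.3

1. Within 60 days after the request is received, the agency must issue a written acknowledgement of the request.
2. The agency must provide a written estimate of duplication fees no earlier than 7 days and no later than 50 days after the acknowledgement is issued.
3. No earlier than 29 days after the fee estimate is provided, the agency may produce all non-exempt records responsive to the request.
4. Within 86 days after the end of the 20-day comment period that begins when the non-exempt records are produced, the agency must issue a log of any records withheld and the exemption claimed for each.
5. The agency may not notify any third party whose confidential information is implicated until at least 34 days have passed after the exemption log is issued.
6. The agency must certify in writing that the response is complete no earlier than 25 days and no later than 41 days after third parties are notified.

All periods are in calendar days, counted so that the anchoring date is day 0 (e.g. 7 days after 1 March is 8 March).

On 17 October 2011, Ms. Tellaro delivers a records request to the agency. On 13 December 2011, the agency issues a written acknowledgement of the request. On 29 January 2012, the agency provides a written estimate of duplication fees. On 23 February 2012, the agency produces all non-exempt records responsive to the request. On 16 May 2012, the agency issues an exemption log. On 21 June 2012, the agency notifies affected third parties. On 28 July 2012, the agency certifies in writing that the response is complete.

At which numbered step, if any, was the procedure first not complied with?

Step 3

Step 1: 60 days after 17 October 2011 (when the request is received) is 16 December 2011; done 13 December 2011 — timely.
Step 2: the window is 7–50 days after 13 December 2011 (when the acknowledgement is issued), so 20 December 2011 through 1 February 2012; 29 January 2012 falls inside that range.
Step 3: the earliest permitted date is 29 days after 29 January 2012 (when the fee estimate is provided), i.e. 27 February 2012; 23 February 2012 is 4 days before the earliest permitted date.
That is the first point of non-compliance.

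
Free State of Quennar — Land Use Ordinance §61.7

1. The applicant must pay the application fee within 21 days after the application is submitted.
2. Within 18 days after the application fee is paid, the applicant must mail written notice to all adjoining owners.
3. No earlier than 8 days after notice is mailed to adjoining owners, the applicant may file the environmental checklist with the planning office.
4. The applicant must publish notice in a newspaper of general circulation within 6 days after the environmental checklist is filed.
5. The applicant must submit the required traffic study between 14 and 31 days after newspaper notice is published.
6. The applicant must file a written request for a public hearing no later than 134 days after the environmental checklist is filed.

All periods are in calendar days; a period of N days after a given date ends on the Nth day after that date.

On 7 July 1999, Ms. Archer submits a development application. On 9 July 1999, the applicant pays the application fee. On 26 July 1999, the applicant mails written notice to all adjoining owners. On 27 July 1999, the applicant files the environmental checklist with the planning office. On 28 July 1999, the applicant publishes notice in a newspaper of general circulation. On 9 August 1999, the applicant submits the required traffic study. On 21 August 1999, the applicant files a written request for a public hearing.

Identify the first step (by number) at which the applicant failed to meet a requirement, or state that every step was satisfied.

Step 1: 21 days after 7 July 1999 (when the application is submitted) is 28 July 1999; 9 July 1999 is within that limit.
Step 2: 18 days after 9 July 1999 (when the application fee is paid) is 27 July 1999; 26 July 1999 is within that limit.
Step 3: the earliest permitted date is 8 days after 26 July 1999 (when notice is mailed to adjoining owners), i.e. 3 August 1999; 27 July 1999 is 7 days before the earliest permitted date.
The procedure was therefore not followed at step 3.

Step 3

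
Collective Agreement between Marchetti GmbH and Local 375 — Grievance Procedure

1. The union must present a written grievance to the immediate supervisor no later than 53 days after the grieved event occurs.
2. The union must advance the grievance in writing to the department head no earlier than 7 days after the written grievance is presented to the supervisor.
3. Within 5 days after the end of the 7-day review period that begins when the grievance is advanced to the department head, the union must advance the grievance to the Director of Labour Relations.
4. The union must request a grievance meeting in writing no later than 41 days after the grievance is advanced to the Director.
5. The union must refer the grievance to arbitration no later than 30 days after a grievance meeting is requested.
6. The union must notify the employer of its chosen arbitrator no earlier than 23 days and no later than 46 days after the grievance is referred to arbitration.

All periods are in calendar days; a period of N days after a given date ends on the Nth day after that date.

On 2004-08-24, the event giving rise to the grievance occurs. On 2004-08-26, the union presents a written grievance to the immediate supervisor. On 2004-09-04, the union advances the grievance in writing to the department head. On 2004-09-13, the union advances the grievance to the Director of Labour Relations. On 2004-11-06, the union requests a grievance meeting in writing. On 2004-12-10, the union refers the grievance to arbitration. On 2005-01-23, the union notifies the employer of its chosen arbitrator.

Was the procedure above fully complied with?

No

Step 1: 53 days after 2004-08-24 (when the grieved event occurs) is 2004-10-16; done 2004-08-26 — timely.
Step 2: the earliest permitted date is 7 days after 2004-08-26 (when the written grievance is presented to the supervisor), i.e. 2004-09-02; done 2004-09-04 — permitted.
Step 3: 5 days after 2004-09-11 (end of the 7-day review period, which began when the grievance is advanced to the department head on 2004-09-04) is 2004-09-16; 2004-09-13 is within that limit.
Step 4: 41 days after 2004-09-13 (when the grievance is advanced to the Director) is 2004-10-24; not done until 2004-11-06, 13 days after the deadline.
That is the first point of non-compliance.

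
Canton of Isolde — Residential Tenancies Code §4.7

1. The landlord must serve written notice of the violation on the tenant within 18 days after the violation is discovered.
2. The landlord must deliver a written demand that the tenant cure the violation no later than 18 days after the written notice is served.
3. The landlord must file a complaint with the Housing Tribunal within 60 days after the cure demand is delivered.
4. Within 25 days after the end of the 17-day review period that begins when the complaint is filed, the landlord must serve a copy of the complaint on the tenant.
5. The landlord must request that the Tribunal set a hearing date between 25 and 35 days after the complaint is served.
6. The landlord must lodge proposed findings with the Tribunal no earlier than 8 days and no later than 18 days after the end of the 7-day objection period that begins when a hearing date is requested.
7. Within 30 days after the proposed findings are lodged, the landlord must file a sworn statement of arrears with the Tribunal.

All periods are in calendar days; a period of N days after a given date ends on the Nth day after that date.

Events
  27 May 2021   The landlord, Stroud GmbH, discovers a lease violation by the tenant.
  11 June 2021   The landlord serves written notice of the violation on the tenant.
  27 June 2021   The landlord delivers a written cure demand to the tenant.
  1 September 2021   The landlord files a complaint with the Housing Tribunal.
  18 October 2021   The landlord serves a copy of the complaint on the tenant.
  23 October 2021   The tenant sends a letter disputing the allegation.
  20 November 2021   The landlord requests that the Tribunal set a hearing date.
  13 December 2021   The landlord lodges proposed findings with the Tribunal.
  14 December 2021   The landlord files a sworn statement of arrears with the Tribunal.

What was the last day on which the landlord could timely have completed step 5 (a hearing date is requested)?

Step 5 runs from 18 October 2021, when the complaint is served. The window is 25–35 days after 18 October 2021; it closes on 22 November 2021.

22 November 2021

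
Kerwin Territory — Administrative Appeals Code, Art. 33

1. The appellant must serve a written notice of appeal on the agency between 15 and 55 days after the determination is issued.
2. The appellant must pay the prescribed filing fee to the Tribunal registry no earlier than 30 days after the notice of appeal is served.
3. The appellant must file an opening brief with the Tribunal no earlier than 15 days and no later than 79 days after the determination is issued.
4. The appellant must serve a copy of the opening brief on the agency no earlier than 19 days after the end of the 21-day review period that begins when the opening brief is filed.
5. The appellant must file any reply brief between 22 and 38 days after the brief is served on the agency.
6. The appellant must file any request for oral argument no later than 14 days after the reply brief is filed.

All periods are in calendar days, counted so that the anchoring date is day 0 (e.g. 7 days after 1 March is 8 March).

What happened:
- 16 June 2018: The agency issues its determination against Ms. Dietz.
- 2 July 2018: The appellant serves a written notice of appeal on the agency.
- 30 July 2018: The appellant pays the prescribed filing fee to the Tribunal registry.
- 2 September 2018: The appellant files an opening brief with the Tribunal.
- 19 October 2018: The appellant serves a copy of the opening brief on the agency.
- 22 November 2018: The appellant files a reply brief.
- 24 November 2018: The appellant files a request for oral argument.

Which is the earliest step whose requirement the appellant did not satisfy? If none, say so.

Step 2

(1) the permitted window runs from 16 June 2018 + 15 = 1 July 2018 to 16 June 2018 + 55 = 10 August 2018; done 2 July 2018, which is between those dates.
(2) permitted from 2 July 2018 + 30 days = 1 August 2018 onward; done 30 July 2018 — 2 days too early.
No need to go further; step 2 was not satisfied.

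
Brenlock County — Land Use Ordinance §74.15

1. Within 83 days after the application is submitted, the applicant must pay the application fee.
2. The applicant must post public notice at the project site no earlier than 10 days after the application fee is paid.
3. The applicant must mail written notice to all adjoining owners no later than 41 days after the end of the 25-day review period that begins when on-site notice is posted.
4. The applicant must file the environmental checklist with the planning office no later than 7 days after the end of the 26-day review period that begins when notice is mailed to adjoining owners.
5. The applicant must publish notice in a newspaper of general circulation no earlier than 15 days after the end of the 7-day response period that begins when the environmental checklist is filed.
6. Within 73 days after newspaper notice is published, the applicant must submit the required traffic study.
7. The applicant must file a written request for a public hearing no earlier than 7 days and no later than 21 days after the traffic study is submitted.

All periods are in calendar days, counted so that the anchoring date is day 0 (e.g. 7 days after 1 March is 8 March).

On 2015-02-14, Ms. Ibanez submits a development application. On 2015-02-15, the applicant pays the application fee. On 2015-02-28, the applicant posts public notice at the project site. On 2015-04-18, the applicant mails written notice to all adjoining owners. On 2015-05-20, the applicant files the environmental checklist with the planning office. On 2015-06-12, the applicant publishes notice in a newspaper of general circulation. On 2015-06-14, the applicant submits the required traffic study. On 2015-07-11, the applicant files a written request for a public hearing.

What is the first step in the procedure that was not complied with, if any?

Step 7

Step 1: 83 days after 2015-02-14 (when the application is submitted) is 2015-05-08; 2015-02-15 is within that limit.
Step 2: the earliest permitted date is 10 days after 2015-02-15 (when the application fee is paid), i.e. 2015-02-25; done 2015-02-28 — permitted.
Step 3: 41 days after 2015-03-25 (end of the 25-day review period, which began when on-site notice is posted on 2015-02-28) is 2015-05-05; 2015-04-18 is within that limit.
Step 4: 7 days after 2015-05-14 (end of the 26-day review period, which began when notice is mailed to adjoining owners on 2015-04-18) is 2015-05-21; 2015-05-20 is within that limit.
Step 5: the earliest permitted date is 15 days after 2015-05-27 (end of the 7-day response period, which began when the environmental checklist is filed on 2015-05-20), i.e. 2015-06-11; 2015-06-12 is on or after that date.
Step 6: 73 days after 2015-06-12 (when newspaper notice is published) is 2015-08-24; done 2015-06-14 — timely.
Step 7: the window is 7–21 days after 2015-06-14 (when the traffic study is submitted), so 2015-06-21 through 2015-07-05; done 2015-07-11 — 6 days after the window closed.
No need to go further; step 7 was not satisfied.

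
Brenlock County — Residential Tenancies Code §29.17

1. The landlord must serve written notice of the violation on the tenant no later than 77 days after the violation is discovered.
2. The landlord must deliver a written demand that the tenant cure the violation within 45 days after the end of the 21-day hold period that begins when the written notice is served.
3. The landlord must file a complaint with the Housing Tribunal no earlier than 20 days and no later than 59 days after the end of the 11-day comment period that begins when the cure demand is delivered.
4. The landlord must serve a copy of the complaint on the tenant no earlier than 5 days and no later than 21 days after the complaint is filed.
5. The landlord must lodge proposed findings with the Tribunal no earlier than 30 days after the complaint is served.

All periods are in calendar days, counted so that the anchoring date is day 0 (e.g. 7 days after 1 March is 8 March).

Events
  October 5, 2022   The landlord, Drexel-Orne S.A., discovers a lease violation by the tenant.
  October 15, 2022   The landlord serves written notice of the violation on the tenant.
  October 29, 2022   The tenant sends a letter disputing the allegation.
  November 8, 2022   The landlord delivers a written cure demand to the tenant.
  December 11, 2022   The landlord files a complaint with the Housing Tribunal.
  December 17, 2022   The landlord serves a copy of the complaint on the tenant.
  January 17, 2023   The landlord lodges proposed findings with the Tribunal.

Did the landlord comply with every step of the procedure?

(1) due by October 5, 2022 + 77 days = December 21, 2022; done October 15, 2022 — timely.
(2) due by November 5, 2022 + 45 days = December 20, 2022; done November 8, 2022 — timely.
(3) the permitted window runs from November 19, 2022 + 20 = December 9, 2022 to November 19, 2022 + 59 = January 17, 2023; done December 11, 2022, which is between those dates.
(4) the permitted window runs from December 11, 2022 + 5 = December 16, 2022 to December 11, 2022 + 21 = January 1, 2023; December 17, 2022 falls inside that range.
(5) permitted from December 17, 2022 + 30 days = January 16, 2023 onward; January 17, 2023 is on or after that date.

Yes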